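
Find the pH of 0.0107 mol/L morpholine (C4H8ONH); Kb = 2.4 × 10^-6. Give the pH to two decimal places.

pH = 10.20

C4H8ONH + H2O ⇌ C4H8ONH2+ + OH-
From the ICE table, Kb = x²/(0.0107 − x) = 2.4 × 10^-6.
Neglecting x in the denominator: x = √(2.4 × 10^-6 × 0.0107) = 1.60 × 10^-4 M
pOH = 3.80, so pH = 14.00 − pOH = 10.20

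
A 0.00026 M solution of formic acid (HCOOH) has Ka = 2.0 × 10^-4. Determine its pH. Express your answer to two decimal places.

pH = 3.83

HCOOH ⇌ HCOO- + H+
From the ICE table, Ka = [H+]²/(0.00026 − [H+]) = 2.0 × 10^-4.
[H+] is not negligible relative to C₀; solve [H+]² + 0.0002·[H+] − 5.2e-08 = 0.
[H+] = (−Ka + √(Ka² + 4·Ka·C₀))/2 = 1.49 × 10^-4 M
pH = −log[H+] = −log(1.49 × 10^-4) = 3.83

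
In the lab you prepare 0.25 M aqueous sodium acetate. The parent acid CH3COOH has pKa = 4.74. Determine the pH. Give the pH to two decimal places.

CH3COO- is the conjugate base of the weak acid CH3COOH.
Ka = 10^(−4.74) = 1.82 × 10^-5
Kb = Kw/Ka = 1.0×10^-14 / 1.82 × 10^-5 = 5.49 × 10^-10
Kb = x²/(0.25 − x) = 5.49 × 10^-10
Neglecting x in the denominator: x = √(5.49 × 10^-10 × 0.25) = 1.17 × 10^-5 M
Check: 0.0047% ionized — well under 5%, approximation valid.
pOH = 4.93, so pH = 14.00 − pOH = 9.07

pH = 9.07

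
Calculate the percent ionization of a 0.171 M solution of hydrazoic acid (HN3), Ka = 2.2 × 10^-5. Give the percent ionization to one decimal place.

HN3 ⇌ N3- + H+; let x = [H+] at equilibrium.
x ≈ √(Ka·C₀) = √(2.2 × 10^-5 × 0.171) = 1.94 × 10^-3 M
% ionization = x/C₀ × 100% = 1.94 × 10^-3/0.171 × 100% = 1.1%

1.1%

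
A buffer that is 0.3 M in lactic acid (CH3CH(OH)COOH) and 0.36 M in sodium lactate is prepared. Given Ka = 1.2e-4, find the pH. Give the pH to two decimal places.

pKa = −log(1.2 × 10^-4) = 3.921
pH = pKa + log([A⁻]/[HA]) = 3.921 + log(0.36/0.3)
pH = 3.921 + (+0.079) = 4.00

pH = 4.00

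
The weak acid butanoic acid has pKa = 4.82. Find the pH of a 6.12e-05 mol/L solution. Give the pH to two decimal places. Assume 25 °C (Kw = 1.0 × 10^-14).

CH3(CH2)2COOH ⇌ CH3(CH2)2COO- + H+
Ka = 10^(−4.82) = 1.51 × 10^-5
Ka = [H+]²/(6.12e-05 − [H+]) = 1.51 × 10^-5
Here C₀/Ka ≈ 4.05, so the small-[H+] approximation fails. Use the quadratic:
[H+] = (−Ka + √(Ka² + 4·Ka·C₀))/2 = 2.38 × 10^-5 M
pH = −log(2.38 × 10^-5) = 4.62

pH = 4.62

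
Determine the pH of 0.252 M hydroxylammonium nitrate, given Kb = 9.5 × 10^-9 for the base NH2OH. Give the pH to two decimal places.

NH3OH+ is the conjugate acid of the weak base NH2OH.
Ka = Kw/Kb = 1.0×10^-14 / 9.5 × 10^-9 = 1.05 × 10^-6
From the ICE table, Ka = x²/(0.252 − x) = 1.05 × 10^-6.
Since Ka ≪ C₀, x ≈ √(Ka·C₀) = 5.14 × 10^-4 M.
Check: 0.2% ionized — well under 5%, approximation valid.
pH = −log(5.14 × 10^-4) = 3.29

pH = 3.29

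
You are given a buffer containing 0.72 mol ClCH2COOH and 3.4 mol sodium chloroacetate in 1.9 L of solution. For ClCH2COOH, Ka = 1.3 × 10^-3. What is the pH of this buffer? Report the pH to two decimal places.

pH = 3.56

pKa = −log(1.3 × 10^-3) = 2.886
pH = pKa + log([A⁻]/[HA]) = 2.886 + log(3.4/0.72)
pH = 2.886 + (+0.674) = 3.56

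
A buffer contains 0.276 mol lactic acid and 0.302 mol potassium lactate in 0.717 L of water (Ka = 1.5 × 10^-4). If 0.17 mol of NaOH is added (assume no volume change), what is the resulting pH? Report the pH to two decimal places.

pH = 4.47

OH- converts CH3CH(OH)COOH to CH3CH(OH)COO-: CH3CH(OH)COOH → 0.106 mol, CH3CH(OH)COO- → 0.472 mol.
pKa = −log(1.5 × 10^-4) = 3.824
pH = pKa + log([A⁻]/[HA]) = 3.824 + log(0.472/0.106) = 3.824 +0.649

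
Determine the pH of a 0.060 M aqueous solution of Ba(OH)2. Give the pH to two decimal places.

pH = 13.08

Ba(OH)2 is a strong base (each formula unit releases 2 OH-); [OH-] = 0.12 M.
pOH = -log(0.12) = 0.92
pH = 14.00 - 0.92 = 13.08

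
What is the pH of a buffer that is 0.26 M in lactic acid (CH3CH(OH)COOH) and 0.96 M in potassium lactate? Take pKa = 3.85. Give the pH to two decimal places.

pH = 4.42

pH = pKa + log([A⁻]/[HA]) = 3.85 + log(0.96/0.26)
pH = 3.85 + (+0.567) = 4.42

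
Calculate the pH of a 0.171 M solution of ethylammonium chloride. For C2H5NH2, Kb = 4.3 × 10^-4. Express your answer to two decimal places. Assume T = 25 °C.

C2H5NH3+ is the conjugate acid of the weak base C2H5NH2.
Ka = Kw/Kb = 1.0×10^-14 / 4.3 × 10^-4 = 2.33 × 10^-11
Ka = x²/(0.171 − x) = 2.33 × 10^-11
Assume x ≪ 0.171: x ≈ √(2.33 × 10^-11 × 0.171) = 2.00 × 10^-6 M
pH = −log(2.00 × 10^-6) = 5.70

pH = 5.70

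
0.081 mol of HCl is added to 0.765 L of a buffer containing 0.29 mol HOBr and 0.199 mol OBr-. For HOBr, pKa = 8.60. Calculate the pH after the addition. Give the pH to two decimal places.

pH = 8.10

Added H+ converts OBr- to HOBr: HOBr → 0.371 mol, OBr- → 0.118 mol.
pH = pKa + log(n_OBr-/n_HOBr) = 8.60 + log(0.118/0.371) = 8.60 + (-0.497)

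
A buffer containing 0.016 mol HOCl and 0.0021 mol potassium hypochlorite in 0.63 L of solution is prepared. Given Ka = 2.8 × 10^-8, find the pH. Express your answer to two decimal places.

pKa = −log(2.8 × 10^-8) = 7.553
Using pH = pKa + log([base]/[acid]) with [base]/[acid] = 0.0021/0.016:
pH = 7.553 + (-0.882) = 6.67

pH = 6.67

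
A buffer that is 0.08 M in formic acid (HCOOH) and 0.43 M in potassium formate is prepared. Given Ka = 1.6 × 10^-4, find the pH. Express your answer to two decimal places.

pH = 4.53

pKa = −log(1.6 × 10^-4) = 3.796
pH = pKa + log([A⁻]/[HA]) = 3.796 + log(0.43/0.08)
pH = 3.796 + (+0.730) = 4.53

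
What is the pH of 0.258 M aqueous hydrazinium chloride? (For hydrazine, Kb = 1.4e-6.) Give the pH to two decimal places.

N2H5+ is the conjugate acid of the weak base N2H4.
Ka = Kw/Kb = 1.0×10^-14 / 1.4 × 10^-6 = 7.14 × 10^-9
Let x = [H+] at equilibrium. Ka = x²/(0.258 − x).
Neglecting x in the denominator: x = √(7.14 × 10^-9 × 0.258) = 4.29 × 10^-5 M
Check: 0.017% ionized — well under 5%, approximation valid.
pH = −log(4.29 × 10^-5) = 4.37

pH = 4.37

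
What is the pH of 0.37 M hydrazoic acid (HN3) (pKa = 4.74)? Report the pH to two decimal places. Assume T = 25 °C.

HN3 ⇌ N3- + H+
Ka = 10^(−4.74) = 1.82 × 10^-5
Let x = [H+] at equilibrium. Ka = x²/(0.37 − x).
Neglecting x in the denominator: x = √(1.82 × 10^-5 × 0.37) = 2.59 × 10^-3 M
Check: 0.7% ionized — well under 5%, approximation valid.
pH = −log(2.59 × 10^-3) = 2.59

pH = 2.59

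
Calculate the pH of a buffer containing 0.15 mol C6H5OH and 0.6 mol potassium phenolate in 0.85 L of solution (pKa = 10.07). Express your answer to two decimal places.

pH = pKa + log([A⁻]/[HA]) = 10.07 + log(0.6/0.15)
pH = 10.07 + (+0.602) = 10.67

pH = 10.67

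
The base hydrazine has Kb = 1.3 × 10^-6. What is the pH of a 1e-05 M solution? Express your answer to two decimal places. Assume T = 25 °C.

pH = 8.48

N2H4 + H2O ⇌ N2H5+ + OH-
Kb = [OH-]²/(1e-05 − [OH-]) = 1.3 × 10^-6
The 5% rule fails; solving [OH-]² + Kb·[OH-] − Kb·C₀ = 0 exactly:
[OH-] = [−1.3e-06 + √(1.3e-06² + 5.2e-11)]/2 = 3.01 × 10^-6 M
pOH = 5.52, so pH = 14.00 − pOH = 8.48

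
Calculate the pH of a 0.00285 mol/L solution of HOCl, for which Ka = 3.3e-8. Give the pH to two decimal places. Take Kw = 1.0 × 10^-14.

HOCl ⇌ OCl- + H+
Ka = [H+]²/(0.00285 − [H+]) = 3.3 × 10^-8
Neglecting [H+] in the denominator: [H+] = √(3.3 × 10^-8 × 0.00285) = 9.70 × 10^-6 M
pH = −log[H+] = −log(9.70 × 10^-6) = 5.01

pH = 5.01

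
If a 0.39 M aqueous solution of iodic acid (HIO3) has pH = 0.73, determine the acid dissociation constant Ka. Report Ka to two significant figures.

[H+] = 10^(-0.73) = 1.86 × 10^-1 M
At equilibrium [HA] = 0.39 − 1.86 × 10^-1 = 2.04 × 10^-1 M
Ka = [H+][A-]/[HA] = (1.86 × 10^-1)² / 2.04 × 10^-1 = 1.7 × 10^-1

Ka = 1.7 × 10^-1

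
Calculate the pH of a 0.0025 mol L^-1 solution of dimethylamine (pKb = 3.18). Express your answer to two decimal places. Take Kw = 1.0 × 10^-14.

(CH3)2NH + H2O ⇌ (CH3)2NH2+ + OH-
Kb = 10^(−3.18) = 6.61 × 10^-4
Kb = x²/(0.0025 − x) = 6.61 × 10^-4
Here C₀/Kb ≈ 3.78, so the small-x approximation fails. Use the quadratic:
x = [−0.000661 + √(0.000661² + 6.61e-06)]/2 = 9.97 × 10^-4 M
pOH = −log(9.97 × 10^-4) = 3.00; pH = 14.00 − 3.00 = 11.00

pH = 11.00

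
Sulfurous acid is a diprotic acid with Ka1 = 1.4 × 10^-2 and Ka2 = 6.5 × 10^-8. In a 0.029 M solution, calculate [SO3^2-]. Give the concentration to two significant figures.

6.5 × 10^-8 M

First ionization gives [H+] ≈ [HSO3-] = 1.43 × 10^-2 M.
Second step: Ka2 = [H+][SO3^2-]/[HSO3-] ≈ [SO3^2-] (since [H+] ≈ [HSO3-]).
So [SO3^2-] ≈ Ka2.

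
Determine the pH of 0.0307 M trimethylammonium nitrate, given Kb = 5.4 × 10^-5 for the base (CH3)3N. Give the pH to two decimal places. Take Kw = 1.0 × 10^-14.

(CH3)3NH+ is the conjugate acid of the weak base (CH3)3N.
Ka = Kw/Kb = 1.0×10^-14 / 5.4 × 10^-5 = 1.85 × 10^-10
From the ICE table, Ka = [H+]²/(0.0307 − [H+]) = 1.85 × 10^-10.
Since Ka ≪ C₀, [H+] ≈ √(Ka·C₀) = 2.38 × 10^-6 M.
Check: 0.0078% ionized — well under 5%, approximation valid.
pH = −log(2.38 × 10^-6) = 5.62

pH = 5.62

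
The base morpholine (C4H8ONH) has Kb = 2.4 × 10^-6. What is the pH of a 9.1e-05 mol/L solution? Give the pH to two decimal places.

C4H8ONH + H2O ⇌ C4H8ONH2+ + OH-
Kb = x²/(9.1e-05 − x) = 2.4 × 10^-6
x is not negligible relative to C₀; solve x² + 2.4e-06·x − 2.18e-10 = 0.
x = (−Kb + √(Kb² + 4·Kb·C₀))/2 = 1.36 × 10^-5 M
pOH = 4.87, so pH = 14.00 − pOH = 9.13

pH = 9.13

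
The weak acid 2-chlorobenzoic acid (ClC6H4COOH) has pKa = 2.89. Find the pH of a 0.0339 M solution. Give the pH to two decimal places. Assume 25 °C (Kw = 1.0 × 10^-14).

ClC6H4COOH ⇌ ClC6H4COO- + H+
Ka = 10^(−2.89) = 1.29 × 10^-3
Let x = [H+] at equilibrium. Ka = x²/(0.0339 − x).
Here C₀/Ka ≈ 26.3, so the small-x approximation fails. Use the quadratic:
x = (−Ka + √(Ka² + 4·Ka·C₀))/2 = 6.00 × 10^-3 M
pH = −log[H+] = −log(6.00 × 10^-3) = 2.22

pH = 2.22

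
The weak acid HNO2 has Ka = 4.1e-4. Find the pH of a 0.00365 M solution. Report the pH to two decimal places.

HNO2 ⇌ NO2- + H+
Ka = x²/(0.00365 − x) = 4.1 × 10^-4
Here C₀/Ka ≈ 8.9, so the small-x approximation fails. Use the quadratic:
x = [−0.00041 + √(0.00041² + 5.99e-06)]/2 = 1.04 × 10^-3 M
pH = −log(1.04 × 10^-3) = 2.98

pH = 2.98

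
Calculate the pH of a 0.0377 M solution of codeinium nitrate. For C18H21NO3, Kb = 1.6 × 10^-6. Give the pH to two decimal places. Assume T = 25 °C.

C18H22NO3+ is the conjugate acid of the weak base C18H21NO3.
Ka = Kw/Kb = 1.0×10^-14 / 1.6 × 10^-6 = 6.25 × 10^-9
From the ICE table, Ka = [H+]²/(0.0377 − [H+]) = 6.25 × 10^-9.
Assume [H+] ≪ 0.0377: [H+] ≈ √(6.25 × 10^-9 × 0.0377) = 1.54 × 10^-5 M
pH = −log(1.54 × 10^-5) = 4.81

pH = 4.81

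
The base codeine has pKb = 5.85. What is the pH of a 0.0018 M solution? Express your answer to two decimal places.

pH = 9.70

C18H21NO3 + H2O ⇌ C18H22NO3+ + OH-
Kb = 10^(−5.85) = 1.41 × 10^-6
Let x = [OH-] at equilibrium. Kb = x²/(0.0018 − x).
Neglecting x in the denominator: x = √(1.41 × 10^-6 × 0.0018) = 5.04 × 10^-5 M
Check: 2.8% ionized — well under 5%, approximation valid.
pOH = −log(5.04 × 10^-5) = 4.30; pH = 14.00 − 4.30 = 9.70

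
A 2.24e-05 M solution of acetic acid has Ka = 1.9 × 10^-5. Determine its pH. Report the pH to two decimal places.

pH = 4.88

CH3COOH ⇌ CH3COO- + H+
From the ICE table, Ka = x²/(2.24e-05 − x) = 1.9 × 10^-5.
Here C₀/Ka ≈ 1.18, so the small-x approximation fails. Use the quadratic:
x = (−Ka + √(Ka² + 4·Ka·C₀))/2 = 1.32 × 10^-5 M
pH = −log[H+] = −log(1.32 × 10^-5) = 4.88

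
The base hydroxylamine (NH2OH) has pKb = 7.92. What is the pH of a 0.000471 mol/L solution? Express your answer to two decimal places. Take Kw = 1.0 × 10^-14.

NH2OH + H2O ⇌ NH3OH+ + OH-
Kb = 10^(−7.92) = 1.20 × 10^-8
Kb = [OH-]²/(0.000471 − [OH-]) = 1.20 × 10^-8
Neglecting [OH-] in the denominator: [OH-] = √(1.20 × 10^-8 × 0.000471) = 2.38 × 10^-6 M
pOH = 5.62, so pH = 14.00 − pOH = 8.38

pH = 8.38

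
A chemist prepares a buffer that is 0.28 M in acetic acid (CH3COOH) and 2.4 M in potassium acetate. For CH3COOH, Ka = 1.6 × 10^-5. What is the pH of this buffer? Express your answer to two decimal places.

pH = 5.73

pKa = −log(1.6 × 10^-5) = 4.796
pH = pKa + log([A⁻]/[HA]) = 4.796 + log(2.4/0.28)
pH = 4.796 + (+0.933) = 5.73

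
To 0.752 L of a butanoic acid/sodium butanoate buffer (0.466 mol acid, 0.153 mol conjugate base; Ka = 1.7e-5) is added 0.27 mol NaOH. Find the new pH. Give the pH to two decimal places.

OH- converts CH3(CH2)2COOH to CH3(CH2)2COO-: CH3(CH2)2COOH → 0.196 mol, CH3(CH2)2COO- → 0.423 mol.
pKa = −log(1.7 × 10^-5) = 4.770
pH = pKa + log([A⁻]/[HA]) = 4.770 + log(0.423/0.196) = 4.770 +0.334

pH = 5.10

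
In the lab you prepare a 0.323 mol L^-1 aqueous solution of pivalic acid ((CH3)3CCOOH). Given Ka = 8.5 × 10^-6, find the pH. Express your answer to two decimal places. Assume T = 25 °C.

pH = 2.78

(CH3)3CCOOH ⇌ (CH3)3CCOO- + H+
Ka = x²/(0.323 − x) = 8.5 × 10^-6
Since Ka ≪ C₀, x ≈ √(Ka·C₀) = 1.66 × 10^-3 M.
pH = −log(1.66 × 10^-3) = 2.78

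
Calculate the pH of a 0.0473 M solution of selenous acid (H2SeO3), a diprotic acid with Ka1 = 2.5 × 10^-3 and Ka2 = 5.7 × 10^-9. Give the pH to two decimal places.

Ka1 ≫ Ka2, so treat the first dissociation as the only significant source of H+.
Ka1 = x²/(0.0473 − x) = 2.5 × 10^-3
Solving the quadratic: x = (−Ka1 + √(Ka1² + 4·Ka1·C₀))/2 = 9.70 × 10^-3 M
pH = −log(9.70 × 10^-3) = 2.01

pH = 2.01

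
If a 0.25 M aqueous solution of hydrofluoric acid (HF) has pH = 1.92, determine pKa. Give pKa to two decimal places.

[H+] = 10^(-1.92) = 1.20 × 10^-2 M
At equilibrium [HA] = 0.25 − 1.20 × 10^-2 = 2.38 × 10^-1 M
Ka = [H+][A-]/[HA] = (1.20 × 10^-2)² / 2.38 × 10^-1 = 6.05 × 10^-4
pKa = -log(6.05 × 10^-4) = 3.22

pKa = 3.22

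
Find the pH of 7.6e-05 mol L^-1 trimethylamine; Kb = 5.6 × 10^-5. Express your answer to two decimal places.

(CH3)3N + H2O ⇌ (CH3)3NH+ + OH-
Let x = [OH-] at equilibrium. Kb = x²/(7.6e-05 − x).
x is not negligible relative to C₀; solve x² + 5.6e-05·x − 4.26e-09 = 0.
x = (−Kb + √(Kb² + 4·Kb·C₀))/2 = 4.30 × 10^-5 M
pOH = −log(4.30 × 10^-5) = 4.37; pH = 14.00 − 4.37 = 9.63

pH = 9.63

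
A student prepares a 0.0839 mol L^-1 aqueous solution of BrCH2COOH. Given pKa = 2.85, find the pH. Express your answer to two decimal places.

pH = 1.99

BrCH2COOH ⇌ BrCH2COO- + H+
Ka = 10^(−2.85) = 1.41 × 10^-3
From the ICE table, Ka = x²/(0.0839 − x) = 1.41 × 10^-3.
x is not negligible relative to C₀; solve x² + 0.00141·x − 0.000118 = 0.
x = [−0.00141 + √(0.00141² + 0.000473)]/2 = 1.02 × 10^-2 M
pH = −log(1.02 × 10^-2) = 1.99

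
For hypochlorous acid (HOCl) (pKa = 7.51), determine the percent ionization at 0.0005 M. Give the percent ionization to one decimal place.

0.8%

HOCl ⇌ OCl- + H+; let x = [H+] at equilibrium.
Ka = 10^(−7.51) = 3.09 × 10^-8
x ≈ √(Ka·C₀) = √(3.09 × 10^-8 × 0.0005) = 3.93 × 10^-6 M
% ionization = x/C₀ × 100% = 3.93 × 10^-6/0.0005 × 100% = 0.8%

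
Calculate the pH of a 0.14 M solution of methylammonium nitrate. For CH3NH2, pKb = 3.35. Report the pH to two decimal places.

CH3NH3+ is the conjugate acid of the weak base CH3NH2.
Kb = 10^(−3.35) = 4.47 × 10^-4
Ka = Kw/Kb = 1.0×10^-14 / 4.47 × 10^-4 = 2.24 × 10^-11
From the ICE table, Ka = [H+]²/(0.14 − [H+]) = 2.24 × 10^-11.
Assume [H+] ≪ 0.14: [H+] ≈ √(2.24 × 10^-11 × 0.14) = 1.77 × 10^-6 M
Check: 0.0013% ionized — well under 5%, approximation valid.
pH = −log[H+] = −log(1.77 × 10^-6) = 5.75

pH = 5.75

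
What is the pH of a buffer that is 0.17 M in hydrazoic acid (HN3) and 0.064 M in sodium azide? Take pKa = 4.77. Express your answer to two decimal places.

pH = pKa + log([A⁻]/[HA]) = 4.77 + log(0.064/0.17)
pH = 4.77 + (-0.424) = 4.35

pH = 4.35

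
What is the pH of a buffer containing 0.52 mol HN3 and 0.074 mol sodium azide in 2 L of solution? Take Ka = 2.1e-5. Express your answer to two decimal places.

pH = 3.83

pKa = −log(2.1 × 10^-5) = 4.678
Henderson–Hasselbalch: pH = pKa + log([N3-]/[HN3]) = 4.678 + log(0.074/0.52)
pH = 4.678 + (-0.847) = 3.83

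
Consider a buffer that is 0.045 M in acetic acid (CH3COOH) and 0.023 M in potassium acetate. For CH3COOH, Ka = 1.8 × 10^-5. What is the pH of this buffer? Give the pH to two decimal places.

pH = 4.45

pKa = −log(1.8 × 10^-5) = 4.745
pH = pKa + log([A⁻]/[HA]) = 4.745 + log(0.023/0.045)
pH = 4.745 + (-0.291) = 4.45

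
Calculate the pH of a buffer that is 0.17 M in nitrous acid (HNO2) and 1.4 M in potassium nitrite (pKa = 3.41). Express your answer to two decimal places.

pH = 4.33

Using pH = pKa + log([base]/[acid]) with [base]/[acid] = 1.4/0.17:
pH = 3.41 + (+0.916) = 4.33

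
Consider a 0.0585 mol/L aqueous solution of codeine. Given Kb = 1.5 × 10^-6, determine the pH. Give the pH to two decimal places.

pH = 10.47

C18H21NO3 + H2O ⇌ C18H22NO3+ + OH-
From the ICE table, Kb = [OH-]²/(0.0585 − [OH-]) = 1.5 × 10^-6.
Assume [OH-] ≪ 0.0585: [OH-] ≈ √(1.5 × 10^-6 × 0.0585) = 2.96 × 10^-4 M
Check: 0.51% ionized — well under 5%, approximation valid.
pOH = −log(2.96 × 10^-4) = 3.53; pH = 14.00 − 3.53 = 10.47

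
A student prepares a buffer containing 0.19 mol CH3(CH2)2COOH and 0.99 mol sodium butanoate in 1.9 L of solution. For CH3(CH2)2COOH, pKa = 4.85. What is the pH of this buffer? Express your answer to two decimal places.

Henderson–Hasselbalch: pH = pKa + log([CH3(CH2)2COO-]/[CH3(CH2)2COOH]) = 4.85 + log(0.99/0.19)
pH = 4.85 + (+0.717) = 5.57

pH = 5.57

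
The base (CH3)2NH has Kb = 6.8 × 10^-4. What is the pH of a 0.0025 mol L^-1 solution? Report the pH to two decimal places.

(CH3)2NH + H2O ⇌ (CH3)2NH2+ + OH-
Kb = x²/(0.0025 − x) = 6.8 × 10^-4
The 5% rule fails; solving x² + Kb·x − Kb·C₀ = 0 exactly:
x = [−0.00068 + √(0.00068² + 6.8e-06)]/2 = 1.01 × 10^-3 M
pOH = −log(1.01 × 10^-3) = 3.00; pH = 14.00 − 3.00 = 11.00

pH = 11.00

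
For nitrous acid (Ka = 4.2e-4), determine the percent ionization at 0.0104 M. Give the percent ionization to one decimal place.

HNO2 ⇌ NO2- + H+; let x = [H+] at equilibrium.
Solve x² + 0.00042x − 4.37e-06 = 0 → x = 1.89 × 10^-3 M
Fraction ionized = 1.89 × 10^-3 / 0.0104 = 0.1817 → 18.2%

18.2%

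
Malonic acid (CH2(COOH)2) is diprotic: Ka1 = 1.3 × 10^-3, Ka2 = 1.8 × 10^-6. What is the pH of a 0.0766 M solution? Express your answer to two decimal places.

pH = 2.03

Since Ka1 ≫ Ka2, the first ionization dominates [H+].
Ka1 = x²/(0.0766 − x) = 1.3 × 10^-3
Solving the quadratic: x = (−Ka1 + √(Ka1² + 4·Ka1·C₀))/2 = 9.35 × 10^-3 M
pH = −log(9.35 × 10^-3) = 2.03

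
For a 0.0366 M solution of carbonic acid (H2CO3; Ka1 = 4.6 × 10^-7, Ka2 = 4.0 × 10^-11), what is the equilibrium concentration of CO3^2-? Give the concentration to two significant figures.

4.0 × 10^-11 M

First ionization gives [H+] ≈ [HCO3-] = 1.30 × 10^-4 M.
Second step: Ka2 = [H+][CO3^2-]/[HCO3-] ≈ [CO3^2-] (since [H+] ≈ [HCO3-]).
So [CO3^2-] ≈ Ka2.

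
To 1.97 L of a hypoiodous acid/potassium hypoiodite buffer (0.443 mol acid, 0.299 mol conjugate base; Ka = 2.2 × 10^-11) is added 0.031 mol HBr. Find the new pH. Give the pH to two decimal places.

After neutralization: n(HOI) = 0.474 mol, n(OI-) = 0.268 mol.
pKa = −log(2.2 × 10^-11) = 10.658
pH = pKa + log(n_OI-/n_HOI) = 10.658 + log(0.268/0.474) = 10.658 + (-0.248)

pH = 10.41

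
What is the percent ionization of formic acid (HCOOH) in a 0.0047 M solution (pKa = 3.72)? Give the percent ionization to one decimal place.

HCOOH ⇌ HCOO- + H+; let x = [H+] at equilibrium.
Ka = 10^(−3.72) = 1.91 × 10^-4
Solve x² + 0.000191x − 8.98e-07 = 0 → x = 8.57 × 10^-4 M
Fraction ionized = 8.57 × 10^-4 / 0.0047 = 0.1823 → 18.2%

18.2%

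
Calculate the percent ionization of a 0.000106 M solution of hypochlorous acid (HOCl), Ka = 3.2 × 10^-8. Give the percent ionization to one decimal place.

HOCl ⇌ OCl- + H+; let x = [H+] at equilibrium.
x ≈ √(Ka·C₀) = √(3.2 × 10^-8 × 0.000106) = 1.84 × 10^-6 M
% ionization = x/C₀ × 100% = 1.84 × 10^-6/0.000106 × 100% = 1.7%

1.7%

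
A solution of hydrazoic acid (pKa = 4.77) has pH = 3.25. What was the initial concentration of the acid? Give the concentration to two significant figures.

[H+] = 10^(-3.25) = 5.62 × 10^-4 M = x
Ka = 10^(−4.77) = 1.70 × 10^-5
Ka = x²/(C₀ − x) ⇒ C₀ = x + x²/Ka
C₀ = 5.62 × 10^-4 + (5.62 × 10^-4)²/(1.70 × 10^-5) = 1.91 × 10^-2 M

C₀ = 1.9 × 10^-2 M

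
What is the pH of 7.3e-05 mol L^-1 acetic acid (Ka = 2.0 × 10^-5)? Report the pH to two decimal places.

CH3COOH ⇌ CH3COO- + H+
From the ICE table, Ka = x²/(7.3e-05 − x) = 2.0 × 10^-5.
Here C₀/Ka ≈ 3.65, so the small-x approximation fails. Use the quadratic:
x = [−2e-05 + √(2e-05² + 5.84e-09)]/2 = 2.95 × 10^-5 M
pH = −log(2.95 × 10^-5) = 4.53

pH = 4.53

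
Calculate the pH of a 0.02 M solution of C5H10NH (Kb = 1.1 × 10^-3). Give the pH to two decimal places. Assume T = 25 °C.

C5H10NH + H2O ⇌ C5H10NH2+ + OH-
Kb = [OH-]²/(0.02 − [OH-]) = 1.1 × 10^-3
[OH-] is not negligible relative to C₀; solve [OH-]² + 0.0011·[OH-] − 2.2e-05 = 0.
[OH-] = (−Kb + √(Kb² + 4·Kb·C₀))/2 = 4.17 × 10^-3 M
pOH = 2.38, so pH = 14.00 − pOH = 11.62

pH = 11.62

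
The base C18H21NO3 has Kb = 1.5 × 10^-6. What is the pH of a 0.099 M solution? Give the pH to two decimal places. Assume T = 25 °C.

pH = 10.59

C18H21NO3 + H2O ⇌ C18H22NO3+ + OH-
From the ICE table, Kb = [OH-]²/(0.099 − [OH-]) = 1.5 × 10^-6.
Since Kb ≪ C₀, [OH-] ≈ √(Kb·C₀) = 3.85 × 10^-4 M.
pOH = 3.41, so pH = 14.00 − pOH = 10.59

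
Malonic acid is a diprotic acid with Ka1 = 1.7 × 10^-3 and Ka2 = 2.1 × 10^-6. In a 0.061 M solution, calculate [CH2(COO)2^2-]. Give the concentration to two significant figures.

2.1 × 10^-6 M

First ionization gives [H+] ≈ [CH2(COOH)COO-] = 9.37 × 10^-3 M.
Second step: Ka2 = [H+][CH2(COO)2^2-]/[CH2(COOH)COO-] ≈ [CH2(COO)2^2-] (since [H+] ≈ [CH2(COOH)COO-]).
So [CH2(COO)2^2-] ≈ Ka2.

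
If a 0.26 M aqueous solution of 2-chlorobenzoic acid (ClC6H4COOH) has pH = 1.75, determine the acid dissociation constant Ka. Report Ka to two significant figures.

Ka = 1.3 × 10^-3

[H+] = 10^(-1.75) = 1.78 × 10^-2 M
At equilibrium [HA] = 0.26 − 1.78 × 10^-2 = 2.42 × 10^-1 M
Ka = [H+][A-]/[HA] = (1.78 × 10^-2)² / 2.42 × 10^-1 = 1.3 × 10^-3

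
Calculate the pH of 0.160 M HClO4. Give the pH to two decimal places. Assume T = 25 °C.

HClO4 is a strong acid and dissociates completely, so [H+] = 0.160 M.
pH = -log(0.16) = 0.80

pH = 0.80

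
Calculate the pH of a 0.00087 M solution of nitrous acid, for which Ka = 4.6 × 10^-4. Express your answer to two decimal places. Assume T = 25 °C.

pH = 3.35

HNO2 ⇌ NO2- + H+
Ka = [H+]²/(0.00087 − [H+]) = 4.6 × 10^-4
Here C₀/Ka ≈ 1.89, so the small-[H+] approximation fails. Use the quadratic:
[H+] = [−0.00046 + √(0.00046² + 1.6e-06)]/2 = 4.43 × 10^-4 M
pH = −log(4.43 × 10^-4) = 3.35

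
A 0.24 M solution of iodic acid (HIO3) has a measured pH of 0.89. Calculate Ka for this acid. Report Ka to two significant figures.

Ka = 1.5 × 10^-1

[H+] = 10^(-0.89) = 1.29 × 10^-1 M
At equilibrium [HA] = 0.24 − 1.29 × 10^-1 = 1.11 × 10^-1 M
Ka = [H+][A-]/[HA] = (1.29 × 10^-1)² / 1.11 × 10^-1 = 1.5 × 10^-1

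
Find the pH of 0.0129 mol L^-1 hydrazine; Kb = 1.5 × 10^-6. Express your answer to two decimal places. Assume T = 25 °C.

pH = 10.14

N2H4 + H2O ⇌ N2H5+ + OH-
From the ICE table, Kb = [OH-]²/(0.0129 − [OH-]) = 1.5 × 10^-6.
Neglecting [OH-] in the denominator: [OH-] = √(1.5 × 10^-6 × 0.0129) = 1.39 × 10^-4 M
([OH-]/C₀ = 1.1% < 5%, so the approximation holds.)
pOH = −log(1.39 × 10^-4) = 3.86; pH = 14.00 − 3.86 = 10.14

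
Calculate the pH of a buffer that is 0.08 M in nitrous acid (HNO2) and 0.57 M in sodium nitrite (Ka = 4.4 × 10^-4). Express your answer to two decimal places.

pKa = −log(4.4 × 10^-4) = 3.357
pH = pKa + log([A⁻]/[HA]) = 3.357 + log(0.57/0.08)
pH = 3.357 + (+0.853) = 4.21

pH = 4.21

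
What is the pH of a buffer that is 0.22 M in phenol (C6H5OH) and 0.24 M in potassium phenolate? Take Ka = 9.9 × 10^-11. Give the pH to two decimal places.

pH = 10.04

pKa = −log(9.9 × 10^-11) = 10.004
Henderson–Hasselbalch: pH = pKa + log([C6H5O-]/[C6H5OH]) = 10.004 + log(0.24/0.22)
pH = 10.004 + (+0.038) = 10.04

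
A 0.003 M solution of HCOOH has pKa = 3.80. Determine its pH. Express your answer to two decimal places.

pH = 3.21

HCOOH ⇌ HCOO- + H+
Ka = 10^(−3.80) = 1.58 × 10^-4
Ka = [H+]²/(0.003 − [H+]) = 1.58 × 10^-4
[H+] is not negligible relative to C₀; solve [H+]² + 0.000158·[H+] − 4.74e-07 = 0.
[H+] = (−Ka + √(Ka² + 4·Ka·C₀))/2 = 6.14 × 10^-4 M
pH = −log[H+] = −log(6.14 × 10^-4) = 3.21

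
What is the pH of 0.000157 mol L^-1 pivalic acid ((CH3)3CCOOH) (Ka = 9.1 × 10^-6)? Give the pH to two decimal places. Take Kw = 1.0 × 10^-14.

pH = 4.47

(CH3)3CCOOH ⇌ (CH3)3CCOO- + H+
Ka = [H+]²/(0.000157 − [H+]) = 9.1 × 10^-6
The 5% rule fails; solving [H+]² + Ka·[H+] − Ka·C₀ = 0 exactly:
[H+] = [−9.1e-06 + √(9.1e-06² + 5.71e-09)]/2 = 3.35 × 10^-5 M
pH = −log(3.35 × 10^-5) = 4.47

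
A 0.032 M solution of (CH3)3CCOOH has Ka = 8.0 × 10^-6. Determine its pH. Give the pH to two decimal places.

(CH3)3CCOOH ⇌ (CH3)3CCOO- + H+
From the ICE table, Ka = x²/(0.032 − x) = 8.0 × 10^-6.
Neglecting x in the denominator: x = √(8.0 × 10^-6 × 0.032) = 5.06 × 10^-4 M
pH = −log[H+] = −log(5.06 × 10^-4) = 3.30

pH = 3.30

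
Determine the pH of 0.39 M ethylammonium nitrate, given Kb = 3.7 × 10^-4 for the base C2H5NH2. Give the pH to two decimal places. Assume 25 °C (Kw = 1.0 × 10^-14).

pH = 5.49

C2H5NH3+ is the conjugate acid of the weak base C2H5NH2.
Ka = Kw/Kb = 1.0×10^-14 / 3.7 × 10^-4 = 2.70 × 10^-11
Ka = [H+]²/(0.39 − [H+]) = 2.70 × 10^-11
Assume [H+] ≪ 0.39: [H+] ≈ √(2.70 × 10^-11 × 0.39) = 3.24 × 10^-6 M
pH = −log[H+] = −log(3.24 × 10^-6) = 5.49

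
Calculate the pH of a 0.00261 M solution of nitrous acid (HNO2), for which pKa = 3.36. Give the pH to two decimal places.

HNO2 ⇌ NO2- + H+
Ka = 10^(−3.36) = 4.37 × 10^-4
From the ICE table, Ka = [H+]²/(0.00261 − [H+]) = 4.37 × 10^-4.
Here C₀/Ka ≈ 5.97, so the small-[H+] approximation fails. Use the quadratic:
[H+] = (−Ka + √(Ka² + 4·Ka·C₀))/2 = 8.72 × 10^-4 M
pH = −log(8.72 × 10^-4) = 3.06

pH = 3.06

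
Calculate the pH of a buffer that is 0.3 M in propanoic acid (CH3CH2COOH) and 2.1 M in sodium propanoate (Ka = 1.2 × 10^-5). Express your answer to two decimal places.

pH = 5.77

pKa = −log(1.2 × 10^-5) = 4.921
pH = pKa + log([A⁻]/[HA]) = 4.921 + log(2.1/0.3)
pH = 4.921 + (+0.845) = 5.77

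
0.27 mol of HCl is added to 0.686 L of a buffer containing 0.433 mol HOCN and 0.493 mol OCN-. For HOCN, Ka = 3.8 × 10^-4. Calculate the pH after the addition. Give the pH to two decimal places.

pH = 2.92

Added H+ converts OCN- to HOCN: HOCN → 0.703 mol, OCN- → 0.223 mol.
pKa = −log(3.8 × 10^-4) = 3.420
Henderson–Hasselbalch with mole ratio 0.223/0.703: pH = 3.420 + (-0.499)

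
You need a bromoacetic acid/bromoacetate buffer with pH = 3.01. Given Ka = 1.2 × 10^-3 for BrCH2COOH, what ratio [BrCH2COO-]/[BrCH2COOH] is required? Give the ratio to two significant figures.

ratio = 1.2

pKa = -log(1.2 × 10^-3) = 2.921
pH = pKa + log(r) ⇒ log(r) = 3.01 − 2.921 = +0.089
r = [BrCH2COO-]/[BrCH2COOH] = 10^(+0.089) = 1.23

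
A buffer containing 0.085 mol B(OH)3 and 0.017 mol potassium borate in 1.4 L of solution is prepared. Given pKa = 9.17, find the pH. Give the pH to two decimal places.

pH = 8.47

pH = pKa + log([A⁻]/[HA]) = 9.17 + log(0.017/0.085)
pH = 9.17 + (-0.699) = 8.47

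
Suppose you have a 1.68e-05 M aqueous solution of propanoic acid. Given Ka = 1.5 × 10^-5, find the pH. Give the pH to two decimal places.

pH = 5.00

CH3CH2COOH ⇌ CH3CH2COO- + H+
Ka = x²/(1.68e-05 − x) = 1.5 × 10^-5
x is not negligible relative to C₀; solve x² + 1.5e-05·x − 2.52e-10 = 0.
x = [−1.5e-05 + √(1.5e-05² + 1.01e-09)]/2 = 1.01 × 10^-5 M
pH = −log[H+] = −log(1.01 × 10^-5) = 5.00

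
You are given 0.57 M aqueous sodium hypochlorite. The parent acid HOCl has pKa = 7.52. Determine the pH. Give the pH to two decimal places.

OCl- is the conjugate base of the weak acid HOCl.
Ka = 10^(−7.52) = 3.02 × 10^-8
Kb = Kw/Ka = 1.0×10^-14 / 3.02 × 10^-8 = 3.31 × 10^-7
From the ICE table, Kb = [OH-]²/(0.57 − [OH-]) = 3.31 × 10^-7.
Assume [OH-] ≪ 0.57: [OH-] ≈ √(3.31 × 10^-7 × 0.57) = 4.34 × 10^-4 M
([OH-]/C₀ = 0.076% < 5%, so the approximation holds.)
pOH = 3.36, so pH = 14.00 − pOH = 10.64

pH = 10.64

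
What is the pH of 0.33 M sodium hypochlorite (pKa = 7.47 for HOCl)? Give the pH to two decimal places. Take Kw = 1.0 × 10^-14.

OCl- is the conjugate base of the weak acid HOCl.
Ka = 10^(−7.47) = 3.39 × 10^-8
Kb = Kw/Ka = 1.0×10^-14 / 3.39 × 10^-8 = 2.95 × 10^-7
Kb = [OH-]²/(0.33 − [OH-]) = 2.95 × 10^-7
Neglecting [OH-] in the denominator: [OH-] = √(2.95 × 10^-7 × 0.33) = 3.12 × 10^-4 M
pOH = −log(3.12 × 10^-4) = 3.51; pH = 14.00 − 3.51 = 10.49

pH = 10.49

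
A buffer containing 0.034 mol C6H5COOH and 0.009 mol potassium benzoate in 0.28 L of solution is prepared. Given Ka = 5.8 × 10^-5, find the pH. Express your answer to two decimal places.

pH = 3.66

pKa = −log(5.8 × 10^-5) = 4.237
Using pH = pKa + log([base]/[acid]) with [base]/[acid] = 0.009/0.034:
pH = 4.237 + (-0.577) = 3.66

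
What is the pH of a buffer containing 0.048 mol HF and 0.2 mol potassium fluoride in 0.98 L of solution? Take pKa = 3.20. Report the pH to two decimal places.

Using pH = pKa + log([base]/[acid]) with [base]/[acid] = 0.2/0.048:
pH = 3.20 + (+0.620) = 3.82

pH = 3.82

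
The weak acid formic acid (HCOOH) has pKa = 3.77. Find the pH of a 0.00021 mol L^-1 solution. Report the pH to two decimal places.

pH = 3.91

HCOOH ⇌ HCOO- + H+
Ka = 10^(−3.77) = 1.70 × 10^-4
Ka = x²/(0.00021 − x) = 1.70 × 10^-4
Here C₀/Ka ≈ 1.24, so the small-x approximation fails. Use the quadratic:
x = (−Ka + √(Ka² + 4·Ka·C₀))/2 = 1.22 × 10^-4 M
pH = −log(1.22 × 10^-4) = 3.91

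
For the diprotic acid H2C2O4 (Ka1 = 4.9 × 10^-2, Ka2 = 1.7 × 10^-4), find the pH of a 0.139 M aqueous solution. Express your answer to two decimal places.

Ka1 ≫ Ka2, so treat the first dissociation as the only significant source of H+.
Ka1 = x²/(0.139 − x) = 4.9 × 10^-2
Solving the quadratic: x = (−Ka1 + √(Ka1² + 4·Ka1·C₀))/2 = 6.16 × 10^-2 M
pH = −log(6.16 × 10^-2) = 1.21

pH = 1.21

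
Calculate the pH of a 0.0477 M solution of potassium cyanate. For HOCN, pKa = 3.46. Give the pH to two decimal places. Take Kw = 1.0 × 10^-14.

pH = 8.07

OCN- is the conjugate base of the weak acid HOCN.
Ka = 10^(−3.46) = 3.47 × 10^-4
Kb = Kw/Ka = 1.0×10^-14 / 3.47 × 10^-4 = 2.88 × 10^-11
From the ICE table, Kb = x²/(0.0477 − x) = 2.88 × 10^-11.
Neglecting x in the denominator: x = √(2.88 × 10^-11 × 0.0477) = 1.17 × 10^-6 M
pOH = −log(1.17 × 10^-6) = 5.93; pH = 14.00 − 5.93 = 8.07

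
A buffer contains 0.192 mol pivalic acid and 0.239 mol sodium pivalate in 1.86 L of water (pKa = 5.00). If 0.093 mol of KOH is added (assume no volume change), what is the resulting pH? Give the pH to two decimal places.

OH- converts (CH3)3CCOOH to (CH3)3CCOO-: (CH3)3CCOOH → 0.099 mol, (CH3)3CCOO- → 0.332 mol.
pH = pKa + log([A⁻]/[HA]) = 5.00 + log(0.332/0.099) = 5.00 +0.526

pH = 5.53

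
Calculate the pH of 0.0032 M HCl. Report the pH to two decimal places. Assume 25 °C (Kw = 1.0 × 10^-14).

pH = 2.49

HCl is a strong acid and dissociates completely, so [H+] = 0.0032 M.
pH = -log(0.0032) = 2.49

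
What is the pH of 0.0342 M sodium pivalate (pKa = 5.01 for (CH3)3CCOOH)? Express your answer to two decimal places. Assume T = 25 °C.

pH = 8.77

(CH3)3CCOO- is the conjugate base of the weak acid (CH3)3CCOOH.
Ka = 10^(−5.01) = 9.77 × 10^-6
Kb = Kw/Ka = 1.0×10^-14 / 9.77 × 10^-6 = 1.02 × 10^-9
Kb = [OH-]²/(0.0342 − [OH-]) = 1.02 × 10^-9
Neglecting [OH-] in the denominator: [OH-] = √(1.02 × 10^-9 × 0.0342) = 5.91 × 10^-6 M
Check: 0.017% ionized — well under 5%, approximation valid.
pOH = 5.23, so pH = 14.00 − pOH = 8.77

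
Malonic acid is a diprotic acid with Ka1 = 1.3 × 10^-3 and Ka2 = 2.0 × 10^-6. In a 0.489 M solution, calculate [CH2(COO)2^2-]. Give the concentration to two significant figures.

First ionization gives [H+] ≈ [CH2(COOH)COO-] = 2.46 × 10^-2 M.
Second step: Ka2 = [H+][CH2(COO)2^2-]/[CH2(COOH)COO-] ≈ [CH2(COO)2^2-] (since [H+] ≈ [CH2(COOH)COO-]).
So [CH2(COO)2^2-] ≈ Ka2.

2.0 × 10^-6 M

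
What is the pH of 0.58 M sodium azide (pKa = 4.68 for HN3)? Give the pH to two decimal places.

pH = 9.22

N3- is the conjugate base of the weak acid HN3.
Ka = 10^(−4.68) = 2.09 × 10^-5
Kb = Kw/Ka = 1.0×10^-14 / 2.09 × 10^-5 = 4.78 × 10^-10
Let x = [OH-] at equilibrium. Kb = x²/(0.58 − x).
Neglecting x in the denominator: x = √(4.78 × 10^-10 × 0.58) = 1.67 × 10^-5 M
pOH = −log(1.67 × 10^-5) = 4.78; pH = 14.00 − 4.78 = 9.22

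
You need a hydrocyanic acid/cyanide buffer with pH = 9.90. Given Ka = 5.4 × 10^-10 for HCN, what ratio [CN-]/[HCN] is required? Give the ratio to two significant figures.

pKa = -log(5.4 × 10^-10) = 9.268
pH = pKa + log(r) ⇒ log(r) = 9.90 − 9.268 = +0.632
r = [CN-]/[HCN] = 10^(+0.632) = 4.29

ratio = 4.3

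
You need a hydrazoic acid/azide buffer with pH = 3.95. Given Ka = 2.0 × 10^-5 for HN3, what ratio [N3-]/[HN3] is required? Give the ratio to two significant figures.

pKa = -log(2.0 × 10^-5) = 4.699
pH = pKa + log(r) ⇒ log(r) = 3.95 − 4.699 = -0.749
r = [N3-]/[HN3] = 10^(-0.749) = 0.178

ratio = 0.18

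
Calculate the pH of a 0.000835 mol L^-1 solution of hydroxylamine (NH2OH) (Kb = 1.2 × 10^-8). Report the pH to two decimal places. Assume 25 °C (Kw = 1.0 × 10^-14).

NH2OH + H2O ⇌ NH3OH+ + OH-
Kb = x²/(0.000835 − x) = 1.2 × 10^-8
Since Kb ≪ C₀, x ≈ √(Kb·C₀) = 3.17 × 10^-6 M.
Check: 0.38% ionized — well under 5%, approximation valid.
pOH = 5.50, so pH = 14.00 − pOH = 8.50

pH = 8.50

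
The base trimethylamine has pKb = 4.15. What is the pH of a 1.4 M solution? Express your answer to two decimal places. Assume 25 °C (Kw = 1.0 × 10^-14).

(CH3)3N + H2O ⇌ (CH3)3NH+ + OH-
Kb = 10^(−4.15) = 7.08 × 10^-5
From the ICE table, Kb = [OH-]²/(1.4 − [OH-]) = 7.08 × 10^-5.
Assume [OH-] ≪ 1.4: [OH-] ≈ √(7.08 × 10^-5 × 1.4) = 9.96 × 10^-3 M
Check: 0.71% ionized — well under 5%, approximation valid.
pOH = −log(9.96 × 10^-3) = 2.00; pH = 14.00 − 2.00 = 12.00

pH = 12.00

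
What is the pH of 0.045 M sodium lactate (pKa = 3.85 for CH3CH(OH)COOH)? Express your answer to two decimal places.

pH = 8.25

CH3CH(OH)COO- is the conjugate base of the weak acid CH3CH(OH)COOH.
Ka = 10^(−3.85) = 1.41 × 10^-4
Kb = Kw/Ka = 1.0×10^-14 / 1.41 × 10^-4 = 7.09 × 10^-11
Kb = x²/(0.045 − x) = 7.09 × 10^-11
Assume x ≪ 0.045: x ≈ √(7.09 × 10^-11 × 0.045) = 1.79 × 10^-6 M
Check: 0.004% ionized — well under 5%, approximation valid.
pOH = −log(1.79 × 10^-6) = 5.75; pH = 14.00 − 5.75 = 8.25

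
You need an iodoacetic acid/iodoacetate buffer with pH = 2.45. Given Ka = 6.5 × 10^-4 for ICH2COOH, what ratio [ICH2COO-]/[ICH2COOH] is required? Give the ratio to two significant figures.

ratio = 0.18

pKa = -log(6.5 × 10^-4) = 3.187
pH = pKa + log(r) ⇒ log(r) = 2.45 − 3.187 = -0.737
r = [ICH2COO-]/[ICH2COOH] = 10^(-0.737) = 0.183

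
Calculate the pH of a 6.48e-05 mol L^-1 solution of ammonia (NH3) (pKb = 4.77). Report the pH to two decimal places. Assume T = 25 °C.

pH = 9.41

NH3 + H2O ⇌ NH4+ + OH-
Kb = 10^(−4.77) = 1.70 × 10^-5
Let x = [OH-] at equilibrium. Kb = x²/(6.48e-05 − x).
The 5% rule fails; solving x² + Kb·x − Kb·C₀ = 0 exactly:
x = (−Kb + √(Kb² + 4·Kb·C₀))/2 = 2.58 × 10^-5 M
pOH = 4.59, so pH = 14.00 − pOH = 9.41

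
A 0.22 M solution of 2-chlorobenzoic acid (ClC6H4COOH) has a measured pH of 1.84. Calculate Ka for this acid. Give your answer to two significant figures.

[H+] = 10^(-1.84) = 1.45 × 10^-2 M
At equilibrium [HA] = 0.22 − 1.45 × 10^-2 = 2.05 × 10^-1 M
Ka = [H+][A-]/[HA] = (1.45 × 10^-2)² / 2.05 × 10^-1 = 1.0 × 10^-3

Ka = 1.0 × 10^-3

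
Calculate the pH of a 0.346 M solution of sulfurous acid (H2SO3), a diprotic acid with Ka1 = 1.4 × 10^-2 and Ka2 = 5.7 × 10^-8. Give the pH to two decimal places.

Ka1 ≫ Ka2, so treat the first dissociation as the only significant source of H+.
Ka1 = x²/(0.346 − x) = 1.4 × 10^-2
Solving the quadratic: x = (−Ka1 + √(Ka1² + 4·Ka1·C₀))/2 = 6.29 × 10^-2 M
pH = −log(6.29 × 10^-2) = 1.20

pH = 1.20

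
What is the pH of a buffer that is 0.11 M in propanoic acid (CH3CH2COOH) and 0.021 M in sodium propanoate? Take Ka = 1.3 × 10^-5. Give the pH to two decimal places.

pH = 4.17

pKa = −log(1.3 × 10^-5) = 4.886
Henderson–Hasselbalch: pH = pKa + log([CH3CH2COO-]/[CH3CH2COOH]) = 4.886 + log(0.021/0.11)
pH = 4.886 + (-0.719) = 4.17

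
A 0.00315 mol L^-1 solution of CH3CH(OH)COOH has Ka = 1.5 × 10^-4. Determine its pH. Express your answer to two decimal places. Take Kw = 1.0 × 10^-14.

CH3CH(OH)COOH ⇌ CH3CH(OH)COO- + H+
Let x = [H+] at equilibrium. Ka = x²/(0.00315 − x).
The 5% rule fails; solving x² + Ka·x − Ka·C₀ = 0 exactly:
x = (−Ka + √(Ka² + 4·Ka·C₀))/2 = 6.16 × 10^-4 M
pH = −log(6.16 × 10^-4) = 3.21

pH = 3.21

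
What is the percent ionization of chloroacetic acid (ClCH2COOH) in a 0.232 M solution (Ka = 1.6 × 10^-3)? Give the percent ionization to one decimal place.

ClCH2COOH ⇌ ClCH2COO- + H+; let x = [H+] at equilibrium.
Solve x² + 0.0016x − 0.000371 = 0 → x = 1.85 × 10^-2 M
% ionization = x/C₀ × 100% = 1.85 × 10^-2/0.232 × 100% = 8.0%

8.0%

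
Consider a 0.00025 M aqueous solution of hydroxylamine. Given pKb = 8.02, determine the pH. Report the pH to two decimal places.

pH = 8.19

NH2OH + H2O ⇌ NH3OH+ + OH-
Kb = 10^(−8.02) = 9.55 × 10^-9
From the ICE table, Kb = x²/(0.00025 − x) = 9.55 × 10^-9.
Neglecting x in the denominator: x = √(9.55 × 10^-9 × 0.00025) = 1.55 × 10^-6 M
Check: 0.62% ionized — well under 5%, approximation valid.
pOH = 5.81, so pH = 14.00 − pOH = 8.19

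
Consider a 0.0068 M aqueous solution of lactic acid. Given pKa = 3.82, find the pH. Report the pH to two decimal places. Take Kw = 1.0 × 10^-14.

pH = 3.03

CH3CH(OH)COOH ⇌ CH3CH(OH)COO- + H+
Ka = 10^(−3.82) = 1.51 × 10^-4
Ka = [H+]²/(0.0068 − [H+]) = 1.51 × 10^-4
The 5% rule fails; solving [H+]² + Ka·[H+] − Ka·C₀ = 0 exactly:
[H+] = [−0.000151 + √(0.000151² + 4.11e-06)]/2 = 9.41 × 10^-4 M
pH = −log(9.41 × 10^-4) = 3.03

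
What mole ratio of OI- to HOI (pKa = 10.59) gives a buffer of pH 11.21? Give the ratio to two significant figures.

ratio = 4.2

pH = pKa + log(r) ⇒ log(r) = 11.21 − 10.59 = +0.62
r = [OI-]/[HOI] = 10^(+0.62) = 4.17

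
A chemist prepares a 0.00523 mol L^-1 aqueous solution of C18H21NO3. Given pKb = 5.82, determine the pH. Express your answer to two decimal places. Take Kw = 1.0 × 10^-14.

C18H21NO3 + H2O ⇌ C18H22NO3+ + OH-
Kb = 10^(−5.82) = 1.51 × 10^-6
From the ICE table, Kb = [OH-]²/(0.00523 − [OH-]) = 1.51 × 10^-6.
Assume [OH-] ≪ 0.00523: [OH-] ≈ √(1.51 × 10^-6 × 0.00523) = 8.89 × 10^-5 M
pOH = 4.05, so pH = 14.00 − pOH = 9.95

pH = 9.95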